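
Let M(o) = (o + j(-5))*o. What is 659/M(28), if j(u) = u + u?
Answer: 659/504 ≈ 1.3075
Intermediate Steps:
j(u) = 2*u
M(o) = o*(-10 + o) (M(o) = (o + 2*(-5))*o = (o - 10)*o = (-10 + o)*o = o*(-10 + o))
659/M(28) = 659/((28*(-10 + 28))) = 659/((28*18)) = 659/504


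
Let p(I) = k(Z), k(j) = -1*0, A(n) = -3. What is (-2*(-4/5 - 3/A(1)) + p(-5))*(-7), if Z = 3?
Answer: 14/5 ≈ 2.8000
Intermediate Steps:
k(j) = 0
p(I) = 0
(-2*(-4/5 - 3/A(1)) + p(-5))*(-7) = (-2*(-4/5 - 3/(-3)) + 0)*(-7) = (-2*(-4*1/5 - 3*(-1/3)) + 0)*(-7) = (-2*(-4/5 + 1) + 0)*(-7) = (-2*1/5 + 0)*(-7) = (-2/5 + 0)*(-7) = -2/5*(-7) = 14/5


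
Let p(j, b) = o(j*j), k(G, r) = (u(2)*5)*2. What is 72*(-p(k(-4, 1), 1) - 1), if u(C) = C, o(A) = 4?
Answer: -360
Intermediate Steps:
k(G, r) = 20 (k(G, r) = (2*5)*2 = 10*2 = 20)
p(j, b) = 4
72*(-p(k(-4, 1), 1) - 1) = 72*(-1*4 - 1) = 72*(-4 - 1) = 72*(-5) = -360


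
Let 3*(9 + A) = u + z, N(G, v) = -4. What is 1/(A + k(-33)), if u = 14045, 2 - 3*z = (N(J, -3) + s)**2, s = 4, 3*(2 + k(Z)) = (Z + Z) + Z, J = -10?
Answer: 9/41741 ≈ 0.00021562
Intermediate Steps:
k(Z) = -2 + Z (k(Z) = -2 + ((Z + Z) + Z)/3 = -2 + (2*Z + Z)/3 = -2 + (3*Z)/3 = -2 + Z)
z = 2/3 (z = 2/3 - (-4 + 4)**2/3 = 2/3 - 1/3*0**2 = 2/3 - 1/3*0 = 2/3 + 0 = 2/3 ≈ 0.66667)
A = 42056/9 (A = -9 + (14045 + 2/3)/3 = -9 + (1/3)*(42137/3) = -9 + 42137/9 = 42056/9 ≈ 4672.9)
1/(A + k(-33)) = 1/(42056/9 + (-2 - 33)) = 1/(42056/9 - 35) = 1/(41741/9) = 9/41741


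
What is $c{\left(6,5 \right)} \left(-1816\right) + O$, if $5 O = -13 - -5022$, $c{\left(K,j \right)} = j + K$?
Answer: $- \frac{94871}{5} \approx -18974.0$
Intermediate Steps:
$c{\left(K,j \right)} = K + j$
$O = \frac{5009}{5}$ ($O = \frac{-13 - -5022}{5} = \frac{-13 + 5022}{5} = \frac{1}{5} \cdot 5009 = \frac{5009}{5} \approx 1001.8$)
$c{\left(6,5 \right)} \left(-1816\right) + O = \left(6 + 5\right) \left(-1816\right) + \frac{5009}{5} = 11 \left(-1816\right) + \frac{5009}{5} = -19976 + \frac{5009}{5} = - \frac{94871}{5}$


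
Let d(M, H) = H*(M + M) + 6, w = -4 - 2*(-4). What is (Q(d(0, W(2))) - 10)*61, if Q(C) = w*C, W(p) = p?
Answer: 854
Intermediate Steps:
w = 4 (w = -4 + 8 = 4)
d(M, H) = 6 + 2*H*M (d(M, H) = H*(2*M) + 6 = 2*H*M + 6 = 6 + 2*H*M)
Q(C) = 4*C
(Q(d(0, W(2))) - 10)*61 = (4*(6 + 2*2*0) - 10)*61 = (4*(6 + 0) - 10)*61 = (4*6 - 10)*61 = (24 - 10)*61 = 14*61 = 854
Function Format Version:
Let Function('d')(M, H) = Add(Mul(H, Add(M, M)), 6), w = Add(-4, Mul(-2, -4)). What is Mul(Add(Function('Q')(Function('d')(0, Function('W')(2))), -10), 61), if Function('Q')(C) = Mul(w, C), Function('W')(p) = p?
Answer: 854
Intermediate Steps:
w = 4 (w = Add(-4, 8) = 4)
Function('d')(M, H) = Add(6, Mul(2, H, M)) (Function('d')(M, H) = Add(Mul(H, Mul(2, M)), 6) = Add(Mul(2, H, M), 6) = Add(6, Mul(2, H, M)))
Function('Q')(C) = Mul(4, C)
Mul(Add(Function('Q')(Function('d')(0, Function('W')(2))), -10), 61) = Mul(Add(Mul(4, Add(6, Mul(2, 2, 0))), -10), 61) = Mul(Add(Mul(4, Add(6, 0)), -10), 61) = Mul(Add(Mul(4, 6), -10), 61) = Mul(Add(24, -10), 61) = Mul(14, 61) = 854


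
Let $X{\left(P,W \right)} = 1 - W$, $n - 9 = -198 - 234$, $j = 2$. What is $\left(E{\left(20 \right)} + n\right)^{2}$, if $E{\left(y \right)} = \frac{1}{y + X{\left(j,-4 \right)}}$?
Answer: $\frac{111809476}{625} \approx 1.789 \cdot 10^{5}$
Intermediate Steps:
$n = -423$ ($n = 9 - 432 = -423$)
$E{\left(y \right)} = \frac{1}{5 + y}$ ($E{\left(y \right)} = \frac{1}{y + \left(1 - -4\right)} = \frac{1}{y + \left(1 + 4\right)} = \frac{1}{y + 5} = \frac{1}{5 + y}$)
$\left(E{\left(20 \right)} + n\right)^{2} = \left(\frac{1}{5 + 20} - 423\right)^{2} = \left(\frac{1}{25} - 423\right)^{2} = \left(- \frac{10574}{25}\right)^{2} = \frac{111809476}{625}$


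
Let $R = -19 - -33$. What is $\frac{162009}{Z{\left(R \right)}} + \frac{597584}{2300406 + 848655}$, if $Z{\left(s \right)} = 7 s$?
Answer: $\frac{510234786781}{308607978} \approx 1653.3$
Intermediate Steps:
$R = 14$ ($R = -19 + 33 = 14$)
$\frac{162009}{Z{\left(R \right)}} + \frac{597584}{2300406 + 848655} = \frac{162009}{7 \cdot 14} + \frac{597584}{2300406 + 848655} = \frac{162009}{98} + \frac{597584}{3149061} = \frac{510234786781}{308607978}$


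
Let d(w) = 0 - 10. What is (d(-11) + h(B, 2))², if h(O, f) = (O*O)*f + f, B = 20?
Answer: 627264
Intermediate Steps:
d(w) = -10
h(O, f) = f + f*O² (h(O, f) = O²*f + f = f*O² + f = f + f*O²)
(d(-11) + h(B, 2))² = (-10 + 2*(1 + 20²))² = (-10 + 2*(1 + 400))² = (-10 + 2*401)² = (-10 + 802)² = 792² = 627264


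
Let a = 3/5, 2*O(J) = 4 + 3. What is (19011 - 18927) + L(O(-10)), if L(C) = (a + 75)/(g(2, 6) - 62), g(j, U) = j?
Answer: 4137/50 ≈ 82.740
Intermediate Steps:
O(J) = 7/2 (O(J) = (4 + 3)/2 = (½)*7 = 7/2)
a = ⅗ (a = (⅕)*3 = ⅗ ≈ 0.60000)
L(C) = -63/50 (L(C) = (⅗ + 75)/(2 - 62) = (378/5)/(-60) = (378/5)*(-1/60) = -63/50)
(19011 - 18927) + L(O(-10)) = (19011 - 18927) - 63/50 = 84 - 63/50 = 4137/50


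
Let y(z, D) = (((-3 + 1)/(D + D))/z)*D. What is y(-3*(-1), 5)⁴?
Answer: 1/81 ≈ 0.012346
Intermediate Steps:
y(z, D) = -1/z (y(z, D) = ((-2*1/(2*D))/z)*D = ((-1/D)/z)*D = (-1/(D*z))*D = -1/z)
y(-3*(-1), 5)⁴ = (-1/((-3*(-1))))⁴ = (-1/3)⁴ = (-1*⅓)⁴ = (-⅓)⁴ = 1/81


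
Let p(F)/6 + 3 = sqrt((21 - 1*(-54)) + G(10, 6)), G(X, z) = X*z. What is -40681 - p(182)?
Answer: -40663 - 18*sqrt(15) ≈ -40733.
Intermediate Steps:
p(F) = -18 + 18*sqrt(15) (p(F) = -18 + 6*sqrt((21 - 1*(-54)) + 10*6) = -18 + 6*sqrt((21 + 54) + 60) = -18 + 6*sqrt(75 + 60) = -18 + 6*sqrt(135) = -18 + 6*(3*sqrt(15)) = -18 + 18*sqrt(15))
-40681 - p(182) = -40681 - (-18 + 18*sqrt(15)) = -40681 + (18 - 18*sqrt(15)) = -40663 - 18*sqrt(15)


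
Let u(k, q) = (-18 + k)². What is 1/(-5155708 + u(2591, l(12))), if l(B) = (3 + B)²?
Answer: 1/1464621 ≈ 6.8277e-7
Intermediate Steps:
1/(-5155708 + u(2591, l(12))) = 1/(-5155708 + (-18 + 2591)²) = 1/(-5155708 + 2573²) = 1/(-5155708 + 6620329) = 1/1464621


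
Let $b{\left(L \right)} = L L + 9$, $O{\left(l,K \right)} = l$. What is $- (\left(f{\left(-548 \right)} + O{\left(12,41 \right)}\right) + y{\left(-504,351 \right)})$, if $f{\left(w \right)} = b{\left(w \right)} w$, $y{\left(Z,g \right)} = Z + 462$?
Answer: $164571554$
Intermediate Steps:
$b{\left(L \right)} = 9 + L^{2}$ ($b{\left(L \right)} = L^{2} + 9 = 9 + L^{2}$)
$y{\left(Z,g \right)} = 462 + Z$
$f{\left(w \right)} = w \left(9 + w^{2}\right)$ ($f{\left(w \right)} = \left(9 + w^{2}\right) w = w \left(9 + w^{2}\right)$)
$- (\left(f{\left(-548 \right)} + O{\left(12,41 \right)}\right) + y{\left(-504,351 \right)}) = - (\left(- 548 \left(9 + \left(-548\right)^{2}\right) + 12\right) + \left(462 - 504\right)) = - (\left(- 548 \left(9 + 300304\right) + 12\right) - 42) = - (\left(\left(-548\right) 300313 + 12\right) - 42) = - (\left(-164571524 + 12\right) - 42) = - (-164571512 - 42) = \left(-1\right) \left(-164571554\right) = 164571554$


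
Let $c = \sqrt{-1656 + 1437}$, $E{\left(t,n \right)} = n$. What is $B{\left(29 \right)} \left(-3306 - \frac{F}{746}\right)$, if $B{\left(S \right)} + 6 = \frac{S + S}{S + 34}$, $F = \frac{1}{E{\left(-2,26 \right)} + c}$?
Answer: $\frac{70634145472}{4206321} - \frac{32 i \sqrt{219}}{4206321} \approx 16792.0 - 0.00011258 i$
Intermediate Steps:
$c = i \sqrt{219}$ ($c = \sqrt{-219} = i \sqrt{219} \approx 14.799 i$)
$F = \frac{1}{26 + i \sqrt{219}} \approx 0.02905 - 0.016535 i$
$B{\left(S \right)} = -6 + \frac{2 S}{34 + S}$ ($B{\left(S \right)} = -6 + \frac{S + S}{S + 34} = -6 + \frac{2 S}{34 + S}$)
$B{\left(29 \right)} \left(-3306 - \frac{F}{746}\right) = \frac{4 \left(-51 - 29\right)}{34 + 29} \left(-3306 - \frac{\frac{26}{895} - \frac{i \sqrt{219}}{895}}{746}\right) = \frac{4 \left(-51 - 29\right)}{63} \left(-3306 - \left(\frac{26}{895} - \frac{i \sqrt{219}}{895}\right) \frac{1}{746}\right) = 4 \cdot \frac{1}{63} \left(-80\right) \left(-3306 - \left(\frac{13}{333835} - \frac{i \sqrt{219}}{667670}\right)\right) = - \frac{320 \left(-3306 - \left(\frac{13}{333835} - \frac{i \sqrt{219}}{667670}\right)\right)}{63} = - \frac{320 \left(- \frac{1103658523}{333835} + \frac{i \sqrt{219}}{667670}\right)}{63} = \frac{70634145472}{4206321} - \frac{32 i \sqrt{219}}{4206321}$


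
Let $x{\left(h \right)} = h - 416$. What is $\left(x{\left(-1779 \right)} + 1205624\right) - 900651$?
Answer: $302778$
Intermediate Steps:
$x{\left(h \right)} = -416 + h$ ($x{\left(h \right)} = h - 416 = -416 + h$)
$\left(x{\left(-1779 \right)} + 1205624\right) - 900651 = \left(\left(-416 - 1779\right) + 1205624\right) - 900651 = \left(-2195 + 1205624\right) - 900651 = 1203429 - 900651 = 302778$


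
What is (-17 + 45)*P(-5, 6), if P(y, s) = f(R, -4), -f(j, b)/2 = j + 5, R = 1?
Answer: -336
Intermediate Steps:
f(j, b) = -10 - 2*j (f(j, b) = -2*(j + 5) = -2*(5 + j) = -10 - 2*j)
P(y, s) = -12 (P(y, s) = -10 - 2*1 = -10 - 2 = -12)
(-17 + 45)*P(-5, 6) = (-17 + 45)*(-12) = 28*(-12) = -336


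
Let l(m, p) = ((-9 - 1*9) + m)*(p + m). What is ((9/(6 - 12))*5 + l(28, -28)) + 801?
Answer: 1587/2 ≈ 793.50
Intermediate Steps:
l(m, p) = (-18 + m)*(m + p) (l(m, p) = ((-9 - 9) + m)*(m + p) = (-18 + m)*(m + p))
((9/(6 - 12))*5 + l(28, -28)) + 801 = ((9/(6 - 12))*5 + (28² - 18*28 - 18*(-28) + 28*(-28))) + 801 = ((9/(-6))*5 + (784 - 504 + 504 - 784)) + 801 = (-⅙*9*5 + 0) + 801 = (-3/2*5 + 0) + 801 = (-15/2 + 0) + 801 = -15/2 + 801 = 1587/2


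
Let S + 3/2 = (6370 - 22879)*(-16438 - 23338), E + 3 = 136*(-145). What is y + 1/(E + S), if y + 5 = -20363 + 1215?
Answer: -25153338392405/1313284519 ≈ -19153.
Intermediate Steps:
y = -19153 (y = -5 + (-20363 + 1215) = -5 - 19148 = -19153)
E = -19723 (E = -3 + 136*(-145) = -3 - 19720 = -19723)
S = 1313323965/2 (S = -3/2 + (6370 - 22879)*(-16438 - 23338) = -3/2 - 16509*(-39776) = -3/2 + 656661984 = 1313323965/2 ≈ 6.5666e+8)
y + 1/(E + S) = -19153 + 1/(-19723 + 1313323965/2) = -19153 + 1/(1313284519/2) = -19153 + 2/1313284519 = -25153338392405/1313284519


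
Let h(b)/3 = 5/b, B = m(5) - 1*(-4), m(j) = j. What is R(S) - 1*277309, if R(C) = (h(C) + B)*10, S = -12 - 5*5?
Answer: -10257253/37 ≈ -2.7722e+5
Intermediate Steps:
S = -37 (S = -12 - 25 = -37)
B = 9 (B = 5 - 1*(-4) = 5 + 4 = 9)
h(b) = 15/b (h(b) = 3*(5/b) = 15/b)
R(C) = 90 + 150/C (R(C) = (15/C + 9)*10 = (9 + 15/C)*10 = 90 + 150/C)
R(S) - 1*277309 = (90 + 150/(-37)) - 1*277309 = (90 + 150*(-1/37)) - 277309 = (90 - 150/37) - 277309 = 3180/37 - 277309 = -10257253/37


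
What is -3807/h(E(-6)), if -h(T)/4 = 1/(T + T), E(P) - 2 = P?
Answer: -7614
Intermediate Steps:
E(P) = 2 + P
h(T) = -2/T (h(T) = -4/(T + T) = -4*1/(2*T) = -2/T)
-3807/h(E(-6)) = -3807/((-2/(2 - 6))) = -3807/((-2/(-4))) = -3807/((-2*(-¼))) = -3807/½ = -3807*2 = -7614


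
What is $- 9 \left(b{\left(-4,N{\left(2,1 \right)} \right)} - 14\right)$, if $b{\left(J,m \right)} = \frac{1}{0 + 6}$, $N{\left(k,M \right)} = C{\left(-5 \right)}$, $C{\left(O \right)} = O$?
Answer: $\frac{249}{2} \approx 124.5$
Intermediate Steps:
$N{\left(k,M \right)} = -5$
$b{\left(J,m \right)} = \frac{1}{6}$
$- 9 \left(b{\left(-4,N{\left(2,1 \right)} \right)} - 14\right) = - 9 \left(\frac{1}{6} - 14\right) = \left(-9\right) \left(- \frac{83}{6}\right) = \frac{249}{2}$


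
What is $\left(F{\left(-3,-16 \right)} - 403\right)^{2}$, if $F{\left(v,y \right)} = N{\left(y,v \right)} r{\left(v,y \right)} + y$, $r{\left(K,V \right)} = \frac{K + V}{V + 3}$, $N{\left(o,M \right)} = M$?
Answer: $\frac{30294016}{169} \approx 1.7925 \cdot 10^{5}$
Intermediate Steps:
$r{\left(K,V \right)} = \frac{K + V}{3 + V}$
$F{\left(v,y \right)} = y + \frac{v \left(v + y\right)}{3 + y}$ ($F{\left(v,y \right)} = v \frac{v + y}{3 + y} + y = \frac{v \left(v + y\right)}{3 + y} + y = y + \frac{v \left(v + y\right)}{3 + y}$)
$\left(F{\left(-3,-16 \right)} - 403\right)^{2} = \left(\frac{- 3 \left(-3 - 16\right) - 16 \left(3 - 16\right)}{3 - 16} - 403\right)^{2} = \left(\frac{\left(-3\right) \left(-19\right) - -208}{-13} - 403\right)^{2} = \left(- \frac{57 + 208}{13} - 403\right)^{2} = \left(\left(- \frac{1}{13}\right) 265 - 403\right)^{2} = \left(- \frac{265}{13} - 403\right)^{2} = \left(- \frac{5504}{13}\right)^{2} = \frac{30294016}{169}$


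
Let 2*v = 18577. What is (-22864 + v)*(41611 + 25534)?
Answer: -1823053895/2 ≈ -9.1153e+8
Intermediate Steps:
v = 18577/2 (v = (½)*18577 = 18577/2 ≈ 9288.5)
(-22864 + v)*(41611 + 25534) = (-22864 + 18577/2)*(41611 + 25534) = -27151/2*67145 = -1823053895/2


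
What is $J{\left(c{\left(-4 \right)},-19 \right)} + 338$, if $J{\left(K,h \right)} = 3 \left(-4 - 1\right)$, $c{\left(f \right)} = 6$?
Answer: $323$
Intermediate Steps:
$J{\left(K,h \right)} = -15$ ($J{\left(K,h \right)} = 3 \left(-5\right) = -15$)
$J{\left(c{\left(-4 \right)},-19 \right)} + 338 = -15 + 338 = 323$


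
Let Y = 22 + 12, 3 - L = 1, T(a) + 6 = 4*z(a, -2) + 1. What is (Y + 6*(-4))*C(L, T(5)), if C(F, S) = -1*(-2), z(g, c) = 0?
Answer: 20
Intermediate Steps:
T(a) = -5 (T(a) = -6 + (4*0 + 1) = -6 + (0 + 1) = -6 + 1 = -5)
L = 2 (L = 3 - 1*1 = 3 - 1 = 2)
Y = 34
C(F, S) = 2
(Y + 6*(-4))*C(L, T(5)) = (34 + 6*(-4))*2 = (34 - 24)*2 = 10*2 = 20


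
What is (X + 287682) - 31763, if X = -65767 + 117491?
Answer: 307643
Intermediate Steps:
X = 51724
(X + 287682) - 31763 = (51724 + 287682) - 31763 = 339406 - 31763 = 307643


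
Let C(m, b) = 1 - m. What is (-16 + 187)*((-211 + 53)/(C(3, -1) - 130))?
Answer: 4503/22 ≈ 204.68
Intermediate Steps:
(-16 + 187)*((-211 + 53)/(C(3, -1) - 130)) = (-16 + 187)*((-211 + 53)/((1 - 1*3) - 130)) = 171*(-158/((1 - 3) - 130)) = 171*(-158/(-2 - 130)) = 171*(-158/(-132)) = 171*(-158*(-1/132)) = 171*(79/66) = 4503/22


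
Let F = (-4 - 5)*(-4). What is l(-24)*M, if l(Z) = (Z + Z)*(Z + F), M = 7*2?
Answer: -8064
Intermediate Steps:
F = 36 (F = -9*(-4) = 36)
M = 14
l(Z) = 2*Z*(36 + Z) (l(Z) = (Z + Z)*(Z + 36) = (2*Z)*(36 + Z) = 2*Z*(36 + Z))
l(-24)*M = (2*(-24)*(36 - 24))*14 = (2*(-24)*12)*14 = -576*14 = -8064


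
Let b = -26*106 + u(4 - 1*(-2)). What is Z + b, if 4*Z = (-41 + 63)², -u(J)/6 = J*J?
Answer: -2851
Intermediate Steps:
u(J) = -6*J² (u(J) = -6*J*J = -6*J²)
Z = 121 (Z = (-41 + 63)²/4 = (¼)*22² = (¼)*484 = 121)
b = -2972 (b = -26*106 - 6*(4 - 1*(-2))² = -2756 - 6*(4 + 2)² = -2756 - 6*6² = -2756 - 6*36 = -2756 - 216 = -2972)
Z + b = 121 - 2972 = -2851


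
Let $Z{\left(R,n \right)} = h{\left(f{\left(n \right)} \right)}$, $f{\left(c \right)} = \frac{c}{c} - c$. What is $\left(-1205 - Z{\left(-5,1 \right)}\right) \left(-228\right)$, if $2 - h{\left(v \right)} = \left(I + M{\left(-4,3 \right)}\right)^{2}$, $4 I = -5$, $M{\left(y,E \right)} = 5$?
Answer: $\frac{1087959}{4} \approx 2.7199 \cdot 10^{5}$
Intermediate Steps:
$I = - \frac{5}{4}$ ($I = \frac{1}{4} \left(-5\right) = - \frac{5}{4} \approx -1.25$)
$f{\left(c \right)} = 1 - c$
$h{\left(v \right)} = - \frac{193}{16}$ ($h{\left(v \right)} = 2 - \left(- \frac{5}{4} + 5\right)^{2} = 2 - \left(\frac{15}{4}\right)^{2} = 2 - \frac{225}{16} = - \frac{193}{16}$)
$Z{\left(R,n \right)} = - \frac{193}{16}$
$\left(-1205 - Z{\left(-5,1 \right)}\right) \left(-228\right) = \left(-1205 - - \frac{193}{16}\right) \left(-228\right) = \left(-1205 + \frac{193}{16}\right) \left(-228\right) = \left(- \frac{19087}{16}\right) \left(-228\right) = \frac{1087959}{4}$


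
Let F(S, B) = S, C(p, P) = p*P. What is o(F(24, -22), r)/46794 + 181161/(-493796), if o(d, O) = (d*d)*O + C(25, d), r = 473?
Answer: 21058793729/3851115004 ≈ 5.4682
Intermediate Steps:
C(p, P) = P*p
o(d, O) = 25*d + O*d² (o(d, O) = (d*d)*O + d*25 = d²*O + 25*d = O*d² + 25*d = 25*d + O*d²)
o(F(24, -22), r)/46794 + 181161/(-493796) = (24*(25 + 473*24))/46794 + 181161/(-493796) = (24*(25 + 11352))*(1/46794) + 181161*(-1/493796) = (24*11377)*(1/46794) - 181161/493796 = 273048*(1/46794) - 181161/493796 = 45508/7799 - 181161/493796 = 21058793729/3851115004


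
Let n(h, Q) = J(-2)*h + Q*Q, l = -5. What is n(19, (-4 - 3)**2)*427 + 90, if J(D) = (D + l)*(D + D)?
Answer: 1252481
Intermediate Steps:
J(D) = 2*D*(-5 + D) (J(D) = (D - 5)*(D + D) = (-5 + D)*(2*D) = 2*D*(-5 + D))
n(h, Q) = Q**2 + 28*h (n(h, Q) = (2*(-2)*(-5 - 2))*h + Q*Q = (2*(-2)*(-7))*h + Q**2 = 28*h + Q**2 = Q**2 + 28*h)
n(19, (-4 - 3)**2)*427 + 90 = (((-4 - 3)**2)**2 + 28*19)*427 + 90 = (((-7)**2)**2 + 532)*427 + 90 = (49**2 + 532)*427 + 90 = (2401 + 532)*427 + 90 = 2933*427 + 90 = 1252391 + 90 = 1252481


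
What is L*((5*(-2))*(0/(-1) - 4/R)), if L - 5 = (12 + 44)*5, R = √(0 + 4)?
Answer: 5700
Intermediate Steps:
R = 2 (R = √4 = 2)
L = 285 (L = 5 + (12 + 44)*5 = 5 + 56*5 = 5 + 280 = 285)
L*((5*(-2))*(0/(-1) - 4/R)) = 285*((5*(-2))*(0/(-1) - 4/2)) = 285*(-10*(0*(-1) - 4*½)) = 285*(-10*(0 - 2)) = 285*(-10*(-2)) = 285*20 = 5700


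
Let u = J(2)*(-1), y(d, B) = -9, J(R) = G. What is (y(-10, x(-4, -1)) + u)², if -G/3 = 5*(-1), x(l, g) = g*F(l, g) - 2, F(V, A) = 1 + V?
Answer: 576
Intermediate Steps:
x(l, g) = -2 + g*(1 + l) (x(l, g) = g*(1 + l) - 2 = -2 + g*(1 + l))
G = 15 (G = -15*(-1) = -3*(-5) = 15)
J(R) = 15
u = -15 (u = 15*(-1) = -15)
(y(-10, x(-4, -1)) + u)² = (-9 - 15)² = (-24)² = 576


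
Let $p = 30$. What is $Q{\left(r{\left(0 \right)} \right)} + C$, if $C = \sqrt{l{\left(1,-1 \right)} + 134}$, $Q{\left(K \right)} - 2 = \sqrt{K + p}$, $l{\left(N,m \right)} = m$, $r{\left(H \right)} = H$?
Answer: $2 + \sqrt{30} + \sqrt{133} \approx 19.01$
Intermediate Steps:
$Q{\left(K \right)} = 2 + \sqrt{30 + K}$ ($Q{\left(K \right)} = 2 + \sqrt{K + 30} = 2 + \sqrt{30 + K}$)
$C = \sqrt{133}$ ($C = \sqrt{-1 + 134} = \sqrt{133} \approx 11.533$)
$Q{\left(r{\left(0 \right)} \right)} + C = \left(2 + \sqrt{30 + 0}\right) + \sqrt{133} = \left(2 + \sqrt{30}\right) + \sqrt{133} = 2 + \sqrt{30} + \sqrt{133}$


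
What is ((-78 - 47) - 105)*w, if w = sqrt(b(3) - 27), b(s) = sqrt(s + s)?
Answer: -230*I*sqrt(27 - sqrt(6)) ≈ -1139.6*I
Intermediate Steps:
b(s) = sqrt(2)*sqrt(s) (b(s) = sqrt(2*s) = sqrt(2)*sqrt(s))
w = sqrt(-27 + sqrt(6)) (w = sqrt(sqrt(2)*sqrt(3) - 27) = sqrt(sqrt(6) - 27) = sqrt(-27 + sqrt(6)) ≈ 4.9548*I)
((-78 - 47) - 105)*w = ((-78 - 47) - 105)*sqrt(-27 + sqrt(6)) = (-125 - 105)*sqrt(-27 + sqrt(6)) = -230*sqrt(-27 + sqrt(6))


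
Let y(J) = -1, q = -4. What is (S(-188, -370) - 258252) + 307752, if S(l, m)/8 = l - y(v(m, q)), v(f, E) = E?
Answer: 48004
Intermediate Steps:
S(l, m) = 8 + 8*l (S(l, m) = 8*(l - 1*(-1)) = 8*(l + 1) = 8*(1 + l) = 8 + 8*l)
(S(-188, -370) - 258252) + 307752 = ((8 + 8*(-188)) - 258252) + 307752 = ((8 - 1504) - 258252) + 307752 = (-1496 - 258252) + 307752 = -259748 + 307752 = 48004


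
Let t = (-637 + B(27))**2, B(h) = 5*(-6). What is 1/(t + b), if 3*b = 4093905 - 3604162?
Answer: 3/1824410 ≈ 1.6444e-6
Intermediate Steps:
b = 489743/3 (b = (4093905 - 3604162)/3 = (1/3)*489743 = 489743/3 ≈ 1.6325e+5)
B(h) = -30
t = 444889 (t = (-637 - 30)**2 = (-667)**2 = 444889)
1/(t + b) = 1/(444889 + 489743/3) = 1/(1824410/3) = 3/1824410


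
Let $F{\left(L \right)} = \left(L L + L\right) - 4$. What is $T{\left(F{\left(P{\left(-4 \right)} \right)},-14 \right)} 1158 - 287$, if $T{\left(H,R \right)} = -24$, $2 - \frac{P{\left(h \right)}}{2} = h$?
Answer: $-28079$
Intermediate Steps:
$P{\left(h \right)} = 4 - 2 h$
$F{\left(L \right)} = -4 + L + L^{2}$ ($F{\left(L \right)} = \left(L^{2} + L\right) - 4 = \left(L + L^{2}\right) - 4 = -4 + L + L^{2}$)
$T{\left(F{\left(P{\left(-4 \right)} \right)},-14 \right)} 1158 - 287 = \left(-24\right) 1158 - 287 = -27792 - 287 = -28079$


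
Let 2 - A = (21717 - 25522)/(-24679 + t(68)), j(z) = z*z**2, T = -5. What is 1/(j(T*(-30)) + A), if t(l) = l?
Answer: 24611/83062170417 ≈ 2.9630e-7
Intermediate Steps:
j(z) = z**3
A = 45417/24611 (A = 2 - (21717 - 25522)/(-24679 + 68) = 2 - (-3805)/(-24611) = 2 - (-3805)*(-1)/24611 = 2 - 1*3805/24611 = 2 - 3805/24611 = 45417/24611 ≈ 1.8454)
1/(j(T*(-30)) + A) = 1/((-5*(-30))**3 + 45417/24611) = 1/(150**3 + 45417/24611) = 1/(3375000 + 45417/24611) = 1/(83062170417/24611) = 24611/83062170417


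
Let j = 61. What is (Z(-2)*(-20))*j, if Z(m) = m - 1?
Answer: 3660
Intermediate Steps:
Z(m) = -1 + m
(Z(-2)*(-20))*j = ((-1 - 2)*(-20))*61 = -3*(-20)*61 = 60*61 = 3660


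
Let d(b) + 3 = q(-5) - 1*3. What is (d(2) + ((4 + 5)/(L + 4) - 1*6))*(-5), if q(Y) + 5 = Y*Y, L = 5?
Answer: -45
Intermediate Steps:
q(Y) = -5 + Y² (q(Y) = -5 + Y*Y = -5 + Y²)
d(b) = 14 (d(b) = -3 + ((-5 + (-5)²) - 1*3) = -3 + ((-5 + 25) - 3) = -3 + (20 - 3) = -3 + 17 = 14)
(d(2) + ((4 + 5)/(L + 4) - 1*6))*(-5) = (14 + ((4 + 5)/(5 + 4) - 1*6))*(-5) = (14 + (9/9 - 6))*(-5) = (14 + (9*(⅑) - 6))*(-5) = (14 + (1 - 6))*(-5) = (14 - 5)*(-5) = 9*(-5) = -45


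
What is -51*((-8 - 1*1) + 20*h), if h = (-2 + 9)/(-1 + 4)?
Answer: -1921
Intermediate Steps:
h = 7/3 ≈ 2.3333
-51*((-8 - 1*1) + 20*h) = -51*((-8 - 1*1) + 20*(7/3)) = -51*((-8 - 1) + 140/3) = -51*(-9 + 140/3) = -51*113/3 = -1921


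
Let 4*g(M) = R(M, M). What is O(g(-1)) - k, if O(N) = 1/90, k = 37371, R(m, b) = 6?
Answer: -3363389/90 ≈ -37371.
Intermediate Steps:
g(M) = 3/2 (g(M) = (¼)*6 = 3/2)
O(N) = 1/90
O(g(-1)) - k = 1/90 - 1*37371 = 1/90 - 37371 = -3363389/90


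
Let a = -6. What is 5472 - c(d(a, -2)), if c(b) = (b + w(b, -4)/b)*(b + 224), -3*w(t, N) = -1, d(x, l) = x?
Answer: 61129/9 ≈ 6792.1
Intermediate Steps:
w(t, N) = ⅓ (w(t, N) = -⅓*(-1) = ⅓)
c(b) = (224 + b)*(b + 1/(3*b)) (c(b) = (b + 1/(3*b))*(b + 224) = (b + 1/(3*b))*(224 + b) = (224 + b)*(b + 1/(3*b)))
5472 - c(d(a, -2)) = 5472 - (⅓ + (-6)² + 224*(-6) + (224/3)/(-6)) = 5472 - (⅓ + 36 - 1344 + (224/3)*(-⅙)) = 5472 - (⅓ + 36 - 1344 - 112/9) = 5472 - 1*(-11881/9) = 5472 + 11881/9 = 61129/9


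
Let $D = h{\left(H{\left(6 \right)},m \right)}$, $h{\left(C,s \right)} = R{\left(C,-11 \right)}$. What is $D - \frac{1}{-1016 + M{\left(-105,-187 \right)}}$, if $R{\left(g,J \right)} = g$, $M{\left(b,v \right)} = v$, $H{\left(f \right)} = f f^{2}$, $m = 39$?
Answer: $\frac{259849}{1203} \approx 216.0$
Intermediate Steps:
$H{\left(f \right)} = f^{3}$
$h{\left(C,s \right)} = C$
$D = 216$ ($D = 6^{3} = 216$)
$D - \frac{1}{-1016 + M{\left(-105,-187 \right)}} = 216 - \frac{1}{-1016 - 187} = 216 - \frac{1}{-1203} = 216 - - \frac{1}{1203} = 216 + \frac{1}{1203} = \frac{259849}{1203}$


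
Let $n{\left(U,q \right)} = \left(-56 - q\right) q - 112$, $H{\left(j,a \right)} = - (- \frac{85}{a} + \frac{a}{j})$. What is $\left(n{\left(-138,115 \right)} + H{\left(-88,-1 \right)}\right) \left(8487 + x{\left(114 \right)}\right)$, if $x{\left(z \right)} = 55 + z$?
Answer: $- \frac{1891181274}{11} \approx -1.7193 \cdot 10^{8}$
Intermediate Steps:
$H{\left(j,a \right)} = \frac{85}{a} - \frac{a}{j}$
$n{\left(U,q \right)} = -112 + q \left(-56 - q\right)$ ($n{\left(U,q \right)} = q \left(-56 - q\right) - 112 = -112 + q \left(-56 - q\right)$)
$\left(n{\left(-138,115 \right)} + H{\left(-88,-1 \right)}\right) \left(8487 + x{\left(114 \right)}\right) = \left(\left(-112 - 115^{2} - 6440\right) + \left(\frac{85}{-1} - - \frac{1}{-88}\right)\right) \left(8487 + \left(55 + 114\right)\right) = \left(\left(-112 - 13225 - 6440\right) + \left(85 \left(-1\right) - \left(-1\right) \left(- \frac{1}{88}\right)\right)\right) \left(8487 + 169\right) = \left(\left(-112 - 13225 - 6440\right) - \frac{7481}{88}\right) 8656 = \left(-19777 - \frac{7481}{88}\right) 8656 = \left(- \frac{1747857}{88}\right) 8656 = - \frac{1891181274}{11}$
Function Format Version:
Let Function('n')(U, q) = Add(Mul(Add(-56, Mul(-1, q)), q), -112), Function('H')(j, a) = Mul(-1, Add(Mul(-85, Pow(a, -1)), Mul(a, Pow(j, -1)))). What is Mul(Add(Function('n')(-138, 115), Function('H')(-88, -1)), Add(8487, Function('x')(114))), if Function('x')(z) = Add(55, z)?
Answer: Rational(-1891181274, 11) ≈ -1.7193e+8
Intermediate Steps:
Function('H')(j, a) = Add(Mul(85, Pow(a, -1)), Mul(-1, a, Pow(j, -1)))
Function('n')(U, q) = Add(-112, Mul(q, Add(-56, Mul(-1, q)))) (Function('n')(U, q) = Add(Mul(q, Add(-56, Mul(-1, q))), -112) = Add(-112, Mul(q, Add(-56, Mul(-1, q)))))
Mul(Add(Function('n')(-138, 115), Function('H')(-88, -1)), Add(8487, Function('x')(114))) = Mul(Add(Add(-112, Mul(-1, Pow(115, 2)), Mul(-56, 115)), Add(Mul(85, Pow(-1, -1)), Mul(-1, -1, Pow(-88, -1)))), Add(8487, Add(55, 114))) = Mul(Add(Add(-112, Mul(-1, 13225), -6440), Add(Mul(85, -1), Mul(-1, -1, Rational(-1, 88)))), Add(8487, 169)) = Mul(Add(Add(-112, -13225, -6440), Add(-85, Rational(-1, 88))), 8656) = Mul(Add(-19777, Rational(-7481, 88)), 8656) = Mul(Rational(-1747857, 88), 8656) = Rational(-1891181274, 11)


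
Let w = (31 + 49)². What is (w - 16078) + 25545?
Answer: 15867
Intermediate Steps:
w = 6400 (w = 80² = 6400)
(w - 16078) + 25545 = (6400 - 16078) + 25545 = -9678 + 25545 = 15867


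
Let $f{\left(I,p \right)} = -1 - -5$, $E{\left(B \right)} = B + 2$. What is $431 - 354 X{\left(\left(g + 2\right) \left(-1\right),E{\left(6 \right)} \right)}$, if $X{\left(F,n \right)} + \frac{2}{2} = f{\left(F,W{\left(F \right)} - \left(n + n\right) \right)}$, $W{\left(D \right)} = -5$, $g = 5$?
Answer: $-631$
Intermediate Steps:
$E{\left(B \right)} = 2 + B$
$f{\left(I,p \right)} = 4$ ($f{\left(I,p \right)} = -1 + 5 = 4$)
$X{\left(F,n \right)} = 3$ ($X{\left(F,n \right)} = -1 + 4 = 3$)
$431 - 354 X{\left(\left(g + 2\right) \left(-1\right),E{\left(6 \right)} \right)} = 431 - 1062 = -631$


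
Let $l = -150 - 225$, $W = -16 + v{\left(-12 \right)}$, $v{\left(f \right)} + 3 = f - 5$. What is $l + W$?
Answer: $-411$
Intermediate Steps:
$v{\left(f \right)} = -8 + f$ ($v{\left(f \right)} = -3 + \left(f - 5\right) = -3 + \left(-5 + f\right) = -8 + f$)
$W = -36$ ($W = -16 - 20 = -36$)
$l = -375$
$l + W = -375 - 36 = -411$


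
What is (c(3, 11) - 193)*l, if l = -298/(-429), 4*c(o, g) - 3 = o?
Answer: -57067/429 ≈ -133.02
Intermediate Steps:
c(o, g) = ¾ + o/4
l = 298/429 (l = -298*(-1/429) = 298/429 ≈ 0.69464)
(c(3, 11) - 193)*l = ((¾ + (¼)*3) - 193)*(298/429) = ((¾ + ¾) - 193)*(298/429) = (3/2 - 193)*(298/429) = -383/2*298/429 = -57067/429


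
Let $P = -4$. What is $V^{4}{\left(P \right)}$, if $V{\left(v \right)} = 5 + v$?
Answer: $1$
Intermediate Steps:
$V^{4}{\left(P \right)} = \left(5 - 4\right)^{4} = 1^{4} = 1$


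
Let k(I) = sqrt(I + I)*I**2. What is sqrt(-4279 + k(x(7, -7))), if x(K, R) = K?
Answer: sqrt(-4279 + 49*sqrt(14)) ≈ 63.997*I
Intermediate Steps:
k(I) = sqrt(2)*I**(5/2) (k(I) = sqrt(2*I)*I**2 = (sqrt(2)*sqrt(I))*I**2 = sqrt(2)*I**(5/2))
sqrt(-4279 + k(x(7, -7))) = sqrt(-4279 + sqrt(2)*7**(5/2)) = sqrt(-4279 + sqrt(2)*(49*sqrt(7))) = sqrt(-4279 + 49*sqrt(14))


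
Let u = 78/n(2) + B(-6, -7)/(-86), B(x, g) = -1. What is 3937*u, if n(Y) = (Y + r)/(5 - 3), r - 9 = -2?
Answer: 17618075/258 ≈ 68287.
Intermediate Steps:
r = 7 (r = 9 - 2 = 7)
n(Y) = 7/2 + Y/2 (n(Y) = (Y + 7)/(5 - 3) = (7 + Y)/2 = (7 + Y)*(½) = 7/2 + Y/2)
u = 4475/258 (u = 78/(7/2 + (½)*2) - 1/(-86) = 78/(7/2 + 1) - 1*(-1/86) = 78/(9/2) + 1/86 = 78*(2/9) + 1/86 = 52/3 + 1/86 = 4475/258 ≈ 17.345)
3937*u = 3937*(4475/258) = 17618075/258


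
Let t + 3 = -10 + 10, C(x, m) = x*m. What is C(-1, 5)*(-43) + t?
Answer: 212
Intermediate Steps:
C(x, m) = m*x
t = -3 (t = -3 + (-10 + 10) = -3 + 0 = -3)
C(-1, 5)*(-43) + t = (5*(-1))*(-43) - 3 = -5*(-43) - 3 = 215 - 3 = 212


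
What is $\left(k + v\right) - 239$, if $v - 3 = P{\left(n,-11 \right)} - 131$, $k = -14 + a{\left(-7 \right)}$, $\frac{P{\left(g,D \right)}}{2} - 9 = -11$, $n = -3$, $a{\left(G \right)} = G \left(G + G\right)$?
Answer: $-287$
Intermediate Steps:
$a{\left(G \right)} = 2 G^{2}$ ($a{\left(G \right)} = G 2 G = 2 G^{2}$)
$P{\left(g,D \right)} = -4$ ($P{\left(g,D \right)} = 18 + 2 \left(-11\right) = 18 - 22 = -4$)
$k = 84$ ($k = -14 + 2 \left(-7\right)^{2} = -14 + 2 \cdot 49 = -14 + 98 = 84$)
$v = -132$ ($v = 3 - 135 = -132$)
$\left(k + v\right) - 239 = \left(84 - 132\right) - 239 = -48 - 239 = -287$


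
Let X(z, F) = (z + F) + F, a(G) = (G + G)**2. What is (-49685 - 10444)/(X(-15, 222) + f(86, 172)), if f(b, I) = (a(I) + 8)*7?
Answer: -51/703 ≈ -0.072546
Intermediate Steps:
a(G) = 4*G**2 (a(G) = (2*G)**2 = 4*G**2)
X(z, F) = z + 2*F (X(z, F) = (F + z) + F = z + 2*F)
f(b, I) = 56 + 28*I**2 (f(b, I) = (4*I**2 + 8)*7 = (8 + 4*I**2)*7 = 56 + 28*I**2)
(-49685 - 10444)/(X(-15, 222) + f(86, 172)) = (-49685 - 10444)/((-15 + 2*222) + (56 + 28*172**2)) = -60129/((-15 + 444) + (56 + 28*29584)) = -60129/(429 + (56 + 828352)) = -60129/(429 + 828408) = -60129/828837 = -60129*1/828837 = -51/703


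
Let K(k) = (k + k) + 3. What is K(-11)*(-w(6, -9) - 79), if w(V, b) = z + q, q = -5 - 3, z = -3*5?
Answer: 1064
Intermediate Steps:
z = -15
K(k) = 3 + 2*k (K(k) = 2*k + 3 = 3 + 2*k)
q = -8
w(V, b) = -23 (w(V, b) = -15 - 8 = -23)
K(-11)*(-w(6, -9) - 79) = (3 + 2*(-11))*(-1*(-23) - 79) = (3 - 22)*(23 - 79) = -19*(-56) = 1064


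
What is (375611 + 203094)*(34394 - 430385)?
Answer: -229161971655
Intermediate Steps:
(375611 + 203094)*(34394 - 430385) = 578705*(-395991) = -229161971655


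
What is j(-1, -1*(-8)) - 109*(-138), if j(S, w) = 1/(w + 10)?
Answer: 270757/18 ≈ 15042.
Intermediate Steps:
j(S, w) = 1/(10 + w)
j(-1, -1*(-8)) - 109*(-138) = 1/(10 - 1*(-8)) - 109*(-138) = 1/(10 + 8) + 15042 = 1/18 + 15042 = 270757/18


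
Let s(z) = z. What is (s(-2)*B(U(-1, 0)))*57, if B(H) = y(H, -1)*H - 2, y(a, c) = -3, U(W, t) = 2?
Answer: 912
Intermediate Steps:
B(H) = -2 - 3*H (B(H) = -3*H - 2 = -2 - 3*H)
(s(-2)*B(U(-1, 0)))*57 = -2*(-2 - 3*2)*57 = -2*(-2 - 6)*57 = -2*(-8)*57 = 16*57 = 912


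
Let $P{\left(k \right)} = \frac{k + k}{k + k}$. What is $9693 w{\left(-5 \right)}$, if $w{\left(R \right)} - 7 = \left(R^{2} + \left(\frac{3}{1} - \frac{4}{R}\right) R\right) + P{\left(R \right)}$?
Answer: $135702$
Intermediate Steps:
$P{\left(k \right)} = 1$ ($P{\left(k \right)} = \frac{2 k}{2 k} = 2 k \frac{1}{2 k} = 1$)
$w{\left(R \right)} = 8 + R^{2} + R \left(3 - \frac{4}{R}\right)$ ($w{\left(R \right)} = 7 + \left(\left(R^{2} + \left(\frac{3}{1} - \frac{4}{R}\right) R\right) + 1\right) = 7 + \left(\left(R^{2} + \left(3 \cdot 1 - \frac{4}{R}\right) R\right) + 1\right) = 7 + \left(\left(R^{2} + \left(3 - \frac{4}{R}\right) R\right) + 1\right) = 7 + \left(\left(R^{2} + R \left(3 - \frac{4}{R}\right)\right) + 1\right) = 7 + \left(1 + R^{2} + R \left(3 - \frac{4}{R}\right)\right) = 8 + R^{2} + R \left(3 - \frac{4}{R}\right)$)
$9693 w{\left(-5 \right)} = 9693 \left(4 + \left(-5\right)^{2} + 3 \left(-5\right)\right) = 9693 \left(4 + 25 - 15\right) = 9693 \cdot 14 = 135702$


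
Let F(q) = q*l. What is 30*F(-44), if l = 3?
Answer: -3960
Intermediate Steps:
F(q) = 3*q (F(q) = q*3 = 3*q)
30*F(-44) = 30*(3*(-44)) = 30*(-132) = -3960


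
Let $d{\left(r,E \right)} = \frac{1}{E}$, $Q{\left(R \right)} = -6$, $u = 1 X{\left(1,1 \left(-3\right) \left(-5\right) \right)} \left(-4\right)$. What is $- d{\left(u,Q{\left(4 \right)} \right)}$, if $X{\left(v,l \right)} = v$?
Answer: $\frac{1}{6} \approx 0.16667$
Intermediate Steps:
$u = -4$ ($u = 1 \cdot 1 \left(-4\right) = 1 \left(-4\right) = -4$)
$- d{\left(u,Q{\left(4 \right)} \right)} = - \frac{1}{-6} = \left(-1\right) \left(- \frac{1}{6}\right) = \frac{1}{6}$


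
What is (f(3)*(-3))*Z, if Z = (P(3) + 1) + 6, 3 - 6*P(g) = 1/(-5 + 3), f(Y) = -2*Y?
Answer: 273/2 ≈ 136.50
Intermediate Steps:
P(g) = 7/12 (P(g) = ½ - 1/(6*(-5 + 3)) = ½ - ⅙/(-2) = ½ - ⅙*(-½) = ½ + 1/12 = 7/12)
Z = 91/12 (Z = (7/12 + 1) + 6 = 19/12 + 6 = 91/12 ≈ 7.5833)
(f(3)*(-3))*Z = (-2*3*(-3))*(91/12) = -6*(-3)*(91/12) = 18*(91/12) = 273/2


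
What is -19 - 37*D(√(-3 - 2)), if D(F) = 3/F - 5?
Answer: 166 + 111*I*√5/5 ≈ 166.0 + 49.641*I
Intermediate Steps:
D(F) = -5 + 3/F
-19 - 37*D(√(-3 - 2)) = -19 - 37*(-5 + 3/(√(-3 - 2))) = -19 - 37*(-5 + 3/(√(-5))) = -19 - 37*(-5 + 3/((I*√5))) = -19 - 37*(-5 + 3*(-I*√5/5)) = -19 - 37*(-5 - 3*I*√5/5) = -19 + (185 + 111*I*√5/5) = 166 + 111*I*√5/5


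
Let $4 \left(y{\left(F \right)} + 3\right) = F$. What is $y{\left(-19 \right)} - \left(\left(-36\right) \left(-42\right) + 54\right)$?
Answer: $- \frac{6295}{4} \approx -1573.8$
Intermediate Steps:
$y{\left(F \right)} = -3 + \frac{F}{4}$
$y{\left(-19 \right)} - \left(\left(-36\right) \left(-42\right) + 54\right) = \left(-3 + \frac{1}{4} \left(-19\right)\right) - \left(\left(-36\right) \left(-42\right) + 54\right) = \left(-3 - \frac{19}{4}\right) - \left(1512 + 54\right) = - \frac{31}{4} - 1566 = - \frac{6295}{4}$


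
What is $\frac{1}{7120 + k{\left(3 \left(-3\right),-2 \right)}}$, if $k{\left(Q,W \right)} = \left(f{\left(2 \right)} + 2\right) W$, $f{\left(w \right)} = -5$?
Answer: $\frac{1}{7126} \approx 0.00014033$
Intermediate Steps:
$k{\left(Q,W \right)} = - 3 W$ ($k{\left(Q,W \right)} = \left(-5 + 2\right) W = - 3 W$)
$\frac{1}{7120 + k{\left(3 \left(-3\right),-2 \right)}} = \frac{1}{7120 - -6} = \frac{1}{7120 + 6} = \frac{1}{7126}$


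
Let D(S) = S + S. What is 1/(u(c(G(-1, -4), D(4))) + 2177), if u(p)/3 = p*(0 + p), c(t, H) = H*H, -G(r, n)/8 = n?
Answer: 1/14465 ≈ 6.9132e-5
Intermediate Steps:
D(S) = 2*S
G(r, n) = -8*n
c(t, H) = H**2
u(p) = 3*p**2 (u(p) = 3*(p*(0 + p)) = 3*(p*p) = 3*p**2)
1/(u(c(G(-1, -4), D(4))) + 2177) = 1/(3*((2*4)**2)**2 + 2177) = 1/(3*(8**2)**2 + 2177) = 1/(3*64**2 + 2177) = 1/(3*4096 + 2177) = 1/(12288 + 2177) = 1/14465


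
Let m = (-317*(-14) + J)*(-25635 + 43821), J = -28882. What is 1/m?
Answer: -1/444538584 ≈ -2.2495e-9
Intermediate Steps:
m = -444538584 (m = (-317*(-14) - 28882)*(-25635 + 43821) = (4438 - 28882)*18186 = -24444*18186 = -444538584)
1/m = 1/(-444538584) = -1/444538584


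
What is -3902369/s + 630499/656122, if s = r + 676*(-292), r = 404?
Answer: 1342315445015/64624080268 ≈ 20.771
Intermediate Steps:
s = -196988 (s = 404 + 676*(-292) = 404 - 197392 = -196988)
-3902369/s + 630499/656122 = -3902369/(-196988) + 630499/656122 = -3902369*(-1/196988) + 630499*(1/656122) = 3902369/196988 + 630499/656122 = 1342315445015/64624080268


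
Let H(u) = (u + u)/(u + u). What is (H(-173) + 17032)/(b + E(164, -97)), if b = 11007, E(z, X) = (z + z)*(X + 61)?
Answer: -17033/801 ≈ -21.265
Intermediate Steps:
H(u) = 1 (H(u) = (2*u)/((2*u)) = (2*u)*(1/(2*u)) = 1)
E(z, X) = 2*z*(61 + X) (E(z, X) = (2*z)*(61 + X) = 2*z*(61 + X))
(H(-173) + 17032)/(b + E(164, -97)) = (1 + 17032)/(11007 + 2*164*(61 - 97)) = 17033/(11007 + 2*164*(-36)) = 17033/(11007 - 11808) = 17033/(-801) = 17033*(-1/801) = -17033/801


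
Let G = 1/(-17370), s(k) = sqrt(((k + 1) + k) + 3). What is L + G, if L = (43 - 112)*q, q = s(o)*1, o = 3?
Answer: -1/17370 - 69*sqrt(10) ≈ -218.20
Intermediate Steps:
s(k) = sqrt(4 + 2*k) (s(k) = sqrt(((1 + k) + k) + 3) = sqrt((1 + 2*k) + 3) = sqrt(4 + 2*k))
G = -1/17370 ≈ -5.7571e-5
q = sqrt(10) (q = sqrt(4 + 2*3)*1 = sqrt(4 + 6)*1 = sqrt(10)*1 = sqrt(10) ≈ 3.1623)
L = -69*sqrt(10) (L = (43 - 112)*sqrt(10) = -69*sqrt(10) ≈ -218.20)
L + G = -69*sqrt(10) - 1/17370 = -1/17370 - 69*sqrt(10)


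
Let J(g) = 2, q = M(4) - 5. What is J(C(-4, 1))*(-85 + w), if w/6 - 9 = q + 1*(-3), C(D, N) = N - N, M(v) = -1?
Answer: -170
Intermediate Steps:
C(D, N) = 0
q = -6 (q = -1 - 5 = -6)
w = 0 (w = 54 + 6*(-6 + 1*(-3)) = 54 + 6*(-6 - 3) = 54 + 6*(-9) = 54 - 54 = 0)
J(C(-4, 1))*(-85 + w) = 2*(-85 + 0) = 2*(-85) = -170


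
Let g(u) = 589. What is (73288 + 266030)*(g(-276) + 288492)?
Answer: 98090386758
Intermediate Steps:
(73288 + 266030)*(g(-276) + 288492) = (73288 + 266030)*(589 + 288492) = 339318*289081 = 98090386758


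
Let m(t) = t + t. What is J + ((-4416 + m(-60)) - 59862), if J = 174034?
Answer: 109636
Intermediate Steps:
m(t) = 2*t
J + ((-4416 + m(-60)) - 59862) = 174034 + ((-4416 + 2*(-60)) - 59862) = 174034 + ((-4416 - 120) - 59862) = 174034 + (-4536 - 59862) = 174034 - 64398 = 109636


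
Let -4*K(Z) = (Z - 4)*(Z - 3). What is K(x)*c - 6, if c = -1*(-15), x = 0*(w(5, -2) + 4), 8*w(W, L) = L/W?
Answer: -51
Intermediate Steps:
w(W, L) = L/(8*W) (w(W, L) = (L/W)/8 = L/(8*W))
x = 0 (x = 0*((⅛)*(-2)/5 + 4) = 0*((⅛)*(-2)*(⅕) + 4) = 0*(-1/20 + 4) = 0*(79/20) = 0)
K(Z) = -(-4 + Z)*(-3 + Z)/4 (K(Z) = -(Z - 4)*(Z - 3)/4 = -(-4 + Z)*(-3 + Z)/4)
c = 15
K(x)*c - 6 = (-3 - ¼*0² + (7/4)*0)*15 - 6 = (-3 - ¼*0 + 0)*15 - 6 = (-3 + 0 + 0)*15 - 6 = -3*15 - 6 = -45 - 6 = -51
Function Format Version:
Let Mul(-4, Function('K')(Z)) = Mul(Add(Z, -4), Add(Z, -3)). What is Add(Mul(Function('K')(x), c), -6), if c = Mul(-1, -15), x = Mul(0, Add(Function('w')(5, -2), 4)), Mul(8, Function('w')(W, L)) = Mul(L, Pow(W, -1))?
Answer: -51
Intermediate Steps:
Function('w')(W, L) = Mul(Rational(1, 8), L, Pow(W, -1)) (Function('w')(W, L) = Mul(Rational(1, 8), Mul(L, Pow(W, -1))) = Mul(Rational(1, 8), L, Pow(W, -1)))
x = 0 (x = Mul(0, Add(Mul(Rational(1, 8), -2, Pow(5, -1)), 4)) = Mul(0, Add(Mul(Rational(1, 8), -2, Rational(1, 5)), 4)) = Mul(0, Add(Rational(-1, 20), 4)) = Mul(0, Rational(79, 20)) = 0)
Function('K')(Z) = Mul(Rational(-1, 4), Add(-4, Z), Add(-3, Z)) (Function('K')(Z) = Mul(Rational(-1, 4), Mul(Add(Z, -4), Add(Z, -3))) = Mul(Rational(-1, 4), Mul(Add(-4, Z), Add(-3, Z))) = Mul(Rational(-1, 4), Add(-4, Z), Add(-3, Z)))
c = 15
Add(Mul(Function('K')(x), c), -6) = Add(Mul(Add(-3, Mul(Rational(-1, 4), Pow(0, 2)), Mul(Rational(7, 4), 0)), 15), -6) = Add(Mul(Add(-3, Mul(Rational(-1, 4), 0), 0), 15), -6) = Add(Mul(Add(-3, 0, 0), 15), -6) = Add(Mul(-3, 15), -6) = Add(-45, -6) = -51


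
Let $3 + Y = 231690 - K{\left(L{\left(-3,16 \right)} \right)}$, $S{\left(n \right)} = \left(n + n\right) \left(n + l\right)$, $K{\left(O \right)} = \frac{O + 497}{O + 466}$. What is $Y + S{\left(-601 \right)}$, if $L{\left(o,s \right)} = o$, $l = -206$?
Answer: $\frac{556387069}{463} \approx 1.2017 \cdot 10^{6}$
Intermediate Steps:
$K{\left(O \right)} = \frac{497 + O}{466 + O}$
$S{\left(n \right)} = 2 n \left(-206 + n\right)$ ($S{\left(n \right)} = \left(n + n\right) \left(n - 206\right) = 2 n \left(-206 + n\right)$)
$Y = \frac{107270587}{463}$ ($Y = -3 + \left(231690 - \frac{497 - 3}{466 - 3}\right) = -3 + \left(231690 - \frac{1}{463} \cdot 494\right) = -3 + \left(231690 - \frac{494}{463}\right) = -3 + \frac{107271976}{463} = \frac{107270587}{463} \approx 2.3169 \cdot 10^{5}$)
$Y + S{\left(-601 \right)} = \frac{107270587}{463} + 2 \left(-601\right) \left(-206 - 601\right) = \frac{107270587}{463} + 2 \left(-601\right) \left(-807\right) = \frac{107270587}{463} + 970014 = \frac{556387069}{463}$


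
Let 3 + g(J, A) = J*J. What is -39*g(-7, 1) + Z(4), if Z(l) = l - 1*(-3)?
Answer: -1787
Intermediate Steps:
g(J, A) = -3 + J**2 (g(J, A) = -3 + J*J = -3 + J**2)
Z(l) = 3 + l (Z(l) = l + 3 = 3 + l)
-39*g(-7, 1) + Z(4) = -39*(-3 + (-7)**2) + (3 + 4) = -39*(-3 + 49) + 7 = -39*46 + 7 = -1794 + 7 = -1787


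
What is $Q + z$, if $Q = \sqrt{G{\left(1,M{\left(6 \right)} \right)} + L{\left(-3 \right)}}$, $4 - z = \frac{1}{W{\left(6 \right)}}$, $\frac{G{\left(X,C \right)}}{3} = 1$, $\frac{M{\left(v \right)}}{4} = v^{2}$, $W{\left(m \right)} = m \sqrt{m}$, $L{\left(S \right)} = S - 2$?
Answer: $4 - \frac{\sqrt{6}}{36} + i \sqrt{2} \approx 3.932 + 1.4142 i$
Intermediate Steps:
$L{\left(S \right)} = -2 + S$
$W{\left(m \right)} = m^{\frac{3}{2}}$
$M{\left(v \right)} = 4 v^{2}$
$G{\left(X,C \right)} = 3$ ($G{\left(X,C \right)} = 3 \cdot 1 = 3$)
$z = 4 - \frac{\sqrt{6}}{36}$ ($z = 4 - \frac{1}{6^{\frac{3}{2}}} = 4 - \frac{1}{6 \sqrt{6}} = 4 - \frac{\sqrt{6}}{36} \approx 3.932$)
$Q = i \sqrt{2}$ ($Q = \sqrt{3 - 5} = \sqrt{-2} = i \sqrt{2} \approx 1.4142 i$)
$Q + z = i \sqrt{2} + \left(4 - \frac{\sqrt{6}}{36}\right) = 4 - \frac{\sqrt{6}}{36} + i \sqrt{2}$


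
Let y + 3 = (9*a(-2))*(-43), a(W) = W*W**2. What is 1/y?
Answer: 1/3093 ≈ 0.00032331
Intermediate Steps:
a(W) = W**3
y = 3093 (y = -3 + (9*(-2)**3)*(-43) = -3 + (9*(-8))*(-43) = -3 - 72*(-43) = -3 + 3096 = 3093)
1/y = 1/3093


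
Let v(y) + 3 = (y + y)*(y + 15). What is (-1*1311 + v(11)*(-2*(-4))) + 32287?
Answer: 35528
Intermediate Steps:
v(y) = -3 + 2*y*(15 + y) (v(y) = -3 + (y + y)*(y + 15) = -3 + (2*y)*(15 + y) = -3 + 2*y*(15 + y))
(-1*1311 + v(11)*(-2*(-4))) + 32287 = (-1*1311 + (-3 + 2*11² + 30*11)*(-2*(-4))) + 32287 = (-1311 + (-3 + 2*121 + 330)*8) + 32287 = (-1311 + (-3 + 242 + 330)*8) + 32287 = (-1311 + 569*8) + 32287 = (-1311 + 4552) + 32287 = 3241 + 32287 = 35528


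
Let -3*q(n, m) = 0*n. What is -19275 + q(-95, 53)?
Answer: -19275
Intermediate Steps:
q(n, m) = 0 (q(n, m) = -0*n = -⅓*0 = 0)
-19275 + q(-95, 53) = -19275 + 0 = -19275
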